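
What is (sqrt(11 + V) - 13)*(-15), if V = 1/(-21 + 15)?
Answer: 195 - 5*sqrt(390)/2 ≈ 145.63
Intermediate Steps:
V = -1/6 (V = 1/(-6) = -1/6 ≈ -0.16667)
(sqrt(11 + V) - 13)*(-15) = (sqrt(11 - 1/6) - 13)*(-15) = (sqrt(65/6) - 13)*(-15) = (sqrt(390)/6 - 13)*(-15) = (-13 + sqrt(390)/6)*(-15) = 195 - 5*sqrt(390)/2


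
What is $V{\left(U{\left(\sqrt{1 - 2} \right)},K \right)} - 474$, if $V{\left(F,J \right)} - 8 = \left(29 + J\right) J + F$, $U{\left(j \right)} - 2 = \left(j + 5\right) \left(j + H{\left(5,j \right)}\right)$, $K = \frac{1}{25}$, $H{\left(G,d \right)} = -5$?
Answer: $- \frac{305524}{625} \approx -488.84$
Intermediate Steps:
$K = \frac{1}{25} \approx 0.04$
$U{\left(j \right)} = 2 + \left(-5 + j\right) \left(5 + j\right)$ ($U{\left(j \right)} = 2 + \left(j + 5\right) \left(j - 5\right) = 2 + \left(5 + j\right) \left(-5 + j\right) = 2 + \left(-5 + j\right) \left(5 + j\right)$)
$V{\left(F,J \right)} = 8 + F + J \left(29 + J\right)$ ($V{\left(F,J \right)} = 8 + \left(\left(29 + J\right) J + F\right) = 8 + \left(J \left(29 + J\right) + F\right) = 8 + \left(F + J \left(29 + J\right)\right) = 8 + F + J \left(29 + J\right)$)
$V{\left(U{\left(\sqrt{1 - 2} \right)},K \right)} - 474 = \left(8 - \left(23 - \left(\sqrt{1 - 2}\right)^{2}\right) + \left(\frac{1}{25}\right)^{2} + 29 \cdot \frac{1}{25}\right) - 474 = \left(8 - \left(23 - \left(\sqrt{-1}\right)^{2}\right) + \frac{1}{625} + \frac{29}{25}\right) - 474 = \left(8 - \left(23 - i^{2}\right) + \frac{1}{625} + \frac{29}{25}\right) - 474 = \left(8 - 24 + \frac{1}{625} + \frac{29}{25}\right) - 474 = - \frac{9274}{625} - 474 = - \frac{305524}{625}$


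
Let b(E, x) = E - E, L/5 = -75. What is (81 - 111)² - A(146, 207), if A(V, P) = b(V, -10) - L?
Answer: 525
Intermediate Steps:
L = -375 (L = 5*(-75) = -375)
b(E, x) = 0
A(V, P) = 375 (A(V, P) = 0 - 1*(-375) = 0 + 375 = 375)
(81 - 111)² - A(146, 207) = (81 - 111)² - 1*375 = (-30)² - 375 = 900 - 375 = 525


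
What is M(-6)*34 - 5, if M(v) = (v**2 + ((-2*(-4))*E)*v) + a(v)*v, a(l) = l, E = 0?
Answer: 2443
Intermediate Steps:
M(v) = 2*v**2 (M(v) = (v**2 + (-2*(-4)*0)*v) + v*v = (v**2 + (8*0)*v) + v**2 = (v**2 + 0*v) + v**2 = (v**2 + 0) + v**2 = v**2 + v**2 = 2*v**2)
M(-6)*34 - 5 = (2*(-6)**2)*34 - 5 = (2*36)*34 - 5 = 72*34 - 5 = 2448 - 5 = 2443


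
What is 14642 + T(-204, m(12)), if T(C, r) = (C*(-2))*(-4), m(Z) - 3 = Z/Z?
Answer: 13010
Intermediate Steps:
m(Z) = 4 (m(Z) = 3 + Z/Z = 3 + 1 = 4)
T(C, r) = 8*C (T(C, r) = -2*C*(-4) = 8*C)
14642 + T(-204, m(12)) = 14642 + 8*(-204) = 14642 - 1632 = 13010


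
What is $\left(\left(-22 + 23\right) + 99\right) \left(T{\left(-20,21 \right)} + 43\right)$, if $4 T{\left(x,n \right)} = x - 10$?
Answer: $3550$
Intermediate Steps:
$T{\left(x,n \right)} = - \frac{5}{2} + \frac{x}{4}$ ($T{\left(x,n \right)} = \frac{x - 10}{4} = \frac{-10 + x}{4} = - \frac{5}{2} + \frac{x}{4}$)
$\left(\left(-22 + 23\right) + 99\right) \left(T{\left(-20,21 \right)} + 43\right) = \left(\left(-22 + 23\right) + 99\right) \left(\left(- \frac{5}{2} + \frac{1}{4} \left(-20\right)\right) + 43\right) = \left(1 + 99\right) \left(\left(- \frac{5}{2} - 5\right) + 43\right) = 100 \left(- \frac{15}{2} + 43\right) = 100 \cdot \frac{71}{2} = 3550$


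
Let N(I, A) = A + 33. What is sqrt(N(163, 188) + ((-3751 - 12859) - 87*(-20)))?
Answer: I*sqrt(14649) ≈ 121.03*I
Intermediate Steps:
N(I, A) = 33 + A
sqrt(N(163, 188) + ((-3751 - 12859) - 87*(-20))) = sqrt((33 + 188) + ((-3751 - 12859) - 87*(-20))) = sqrt(221 + (-16610 + 1740)) = sqrt(221 - 14870) = sqrt(-14649) = I*sqrt(14649)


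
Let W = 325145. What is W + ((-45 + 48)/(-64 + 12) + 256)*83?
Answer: 18012187/52 ≈ 3.4639e+5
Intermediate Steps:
W + ((-45 + 48)/(-64 + 12) + 256)*83 = 325145 + ((-45 + 48)/(-64 + 12) + 256)*83 = 325145 + (3/(-52) + 256)*83 = 325145 + (3*(-1/52) + 256)*83 = 325145 + (-3/52 + 256)*83 = 325145 + (13309/52)*83 = 325145 + 1104647/52 = 18012187/52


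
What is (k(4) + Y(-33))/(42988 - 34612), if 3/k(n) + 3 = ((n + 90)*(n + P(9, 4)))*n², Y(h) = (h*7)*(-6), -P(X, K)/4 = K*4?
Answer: 41692265/251958456 ≈ 0.16547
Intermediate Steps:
P(X, K) = -16*K (P(X, K) = -4*K*4 = -16*K)
Y(h) = -42*h (Y(h) = (7*h)*(-6) = -42*h)
k(n) = 3/(-3 + n²*(-64 + n)*(90 + n)) (k(n) = 3/(-3 + ((n + 90)*(n - 16*4))*n²) = 3/(-3 + ((90 + n)*(n - 64))*n²) = 3/(-3 + ((90 + n)*(-64 + n))*n²) = 3/(-3 + ((-64 + n)*(90 + n))*n²) = 3/(-3 + n²*(-64 + n)*(90 + n)))
(k(4) + Y(-33))/(42988 - 34612) = (3/(-3 + 4⁴ - 5760*4² + 26*4³) - 42*(-33))/(42988 - 34612) = (3/(-3 + 256 - 5760*16 + 26*64) + 1386)/8376 = (3/(-3 + 256 - 92160 + 1664) + 1386)*(1/8376) = (3/(-90243) + 1386)*(1/8376) = (3*(-1/90243) + 1386)*(1/8376) = (-1/30081 + 1386)*(1/8376) = (41692265/30081)*(1/8376) = 41692265/251958456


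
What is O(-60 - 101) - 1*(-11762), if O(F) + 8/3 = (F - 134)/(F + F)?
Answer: 11360401/966 ≈ 11760.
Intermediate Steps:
O(F) = -8/3 + (-134 + F)/(2*F) (O(F) = -8/3 + (F - 134)/(F + F) = -8/3 + (-134 + F)/((2*F)) = -8/3 + (-134 + F)*(1/(2*F)) = -8/3 + (-134 + F)/(2*F))
O(-60 - 101) - 1*(-11762) = (-13/6 - 67/(-60 - 101)) - 1*(-11762) = (-13/6 - 67/(-161)) + 11762 = (-13/6 - 67*(-1/161)) + 11762 = (-13/6 + 67/161) + 11762 = -1691/966 + 11762 = 11360401/966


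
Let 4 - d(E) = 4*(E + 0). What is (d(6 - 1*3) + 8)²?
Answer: 0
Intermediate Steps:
d(E) = 4 - 4*E (d(E) = 4 - 4*(E + 0) = 4 - 4*E)
(d(6 - 1*3) + 8)² = ((4 - 4*(6 - 1*3)) + 8)² = ((4 - 4*(6 - 3)) + 8)² = ((4 - 4*3) + 8)² = ((4 - 12) + 8)² = (-8 + 8)² = 0² = 0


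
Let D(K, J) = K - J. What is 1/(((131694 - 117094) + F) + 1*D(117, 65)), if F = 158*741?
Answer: 1/131730 ≈ 7.5913e-6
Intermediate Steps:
F = 117078
1/(((131694 - 117094) + F) + 1*D(117, 65)) = 1/(((131694 - 117094) + 117078) + 1*(117 - 1*65)) = 1/((14600 + 117078) + 1*(117 - 65)) = 1/(131678 + 1*52) = 1/(131678 + 52) = 1/131730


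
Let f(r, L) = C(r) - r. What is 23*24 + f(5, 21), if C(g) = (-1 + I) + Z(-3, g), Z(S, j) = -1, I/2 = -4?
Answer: 537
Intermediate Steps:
I = -8 (I = 2*(-4) = -8)
C(g) = -10 (C(g) = (-1 - 8) - 1 = -9 - 1 = -10)
f(r, L) = -10 - r
23*24 + f(5, 21) = 23*24 + (-10 - 1*5) = 552 + (-10 - 5) = 552 - 15 = 537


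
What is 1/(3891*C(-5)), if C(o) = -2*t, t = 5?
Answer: -1/38910 ≈ -2.5700e-5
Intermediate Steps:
C(o) = -10 (C(o) = -2*5 = -10)
1/(3891*C(-5)) = 1/(3891*(-10)) = 1/(-38910) = -1/38910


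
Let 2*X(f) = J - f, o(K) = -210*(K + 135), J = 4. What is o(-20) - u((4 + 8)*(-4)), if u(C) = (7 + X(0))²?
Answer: -24231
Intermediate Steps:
o(K) = -28350 - 210*K (o(K) = -210*(135 + K) = -28350 - 210*K)
X(f) = 2 - f/2 (X(f) = (4 - f)/2 = 2 - f/2)
u(C) = 81 (u(C) = (7 + (2 - ½*0))² = (7 + (2 + 0))² = (7 + 2)² = 9² = 81)
o(-20) - u((4 + 8)*(-4)) = (-28350 - 210*(-20)) - 1*81 = (-28350 + 4200) - 81 = -24150 - 81 = -24231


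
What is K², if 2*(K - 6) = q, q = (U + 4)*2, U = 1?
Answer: 121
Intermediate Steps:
q = 10 (q = (1 + 4)*2 = 5*2 = 10)
K = 11 (K = 6 + (½)*10 = 6 + 5 = 11)
K² = 11² = 121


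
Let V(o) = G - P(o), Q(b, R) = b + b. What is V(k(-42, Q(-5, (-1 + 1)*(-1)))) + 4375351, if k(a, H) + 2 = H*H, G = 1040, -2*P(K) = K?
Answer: 4376440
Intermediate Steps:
P(K) = -K/2
Q(b, R) = 2*b
k(a, H) = -2 + H² (k(a, H) = -2 + H*H = -2 + H²)
V(o) = 1040 + o/2 (V(o) = 1040 - (-1)*o/2 = 1040 + o/2)
V(k(-42, Q(-5, (-1 + 1)*(-1)))) + 4375351 = (1040 + (-2 + (2*(-5))²)/2) + 4375351 = (1040 + (-2 + (-10)²)/2) + 4375351 = (1040 + (-2 + 100)/2) + 4375351 = (1040 + (½)*98) + 4375351 = (1040 + 49) + 4375351 = 1089 + 4375351 = 4376440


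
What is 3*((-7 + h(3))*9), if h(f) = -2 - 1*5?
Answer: -378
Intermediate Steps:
h(f) = -7 (h(f) = -2 - 5 = -7)
3*((-7 + h(3))*9) = 3*((-7 - 7)*9) = 3*(-14*9) = 3*(-126) = -378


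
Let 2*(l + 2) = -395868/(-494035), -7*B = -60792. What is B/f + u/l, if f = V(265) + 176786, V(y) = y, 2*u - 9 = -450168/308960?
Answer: -11643613546669205/5042539159754432 ≈ -2.3091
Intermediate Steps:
u = 291309/77240 (u = 9/2 + (-450168/308960)/2 = 9/2 + (-450168*1/308960)/2 = 9/2 + (1/2)*(-56271/38620) = 9/2 - 56271/77240 = 291309/77240 ≈ 3.7715)
B = 60792/7 (B = -1/7*(-60792) = 60792/7 ≈ 8684.6)
l = -790136/494035 (l = -2 + (-395868/(-494035))/2 = -2 + (-395868*(-1/494035))/2 = -2 + (1/2)*(395868/494035) = -2 + 197934/494035 = -790136/494035 ≈ -1.5994)
f = 177051 (f = 265 + 176786 = 177051)
B/f + u/l = (60792/7)/177051 + 291309/(77240*(-790136/494035)) = (60792/7)*(1/177051) + (291309/77240)*(-494035/790136) = 20264/413119 - 28783368363/12206020928 = -11643613546669205/5042539159754432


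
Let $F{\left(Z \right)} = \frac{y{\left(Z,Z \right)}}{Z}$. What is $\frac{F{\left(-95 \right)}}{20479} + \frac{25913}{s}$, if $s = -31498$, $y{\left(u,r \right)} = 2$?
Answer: $- \frac{50413934061}{61279516490} \approx -0.82269$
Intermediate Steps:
$F{\left(Z \right)} = \frac{2}{Z}$
$\frac{F{\left(-95 \right)}}{20479} + \frac{25913}{s} = \frac{2 \frac{1}{-95}}{20479} + \frac{25913}{-31498} = 2 \left(- \frac{1}{95}\right) \frac{1}{20479} + 25913 \left(- \frac{1}{31498}\right) = \left(- \frac{2}{95}\right) \frac{1}{20479} - \frac{25913}{31498} = - \frac{2}{1945505} - \frac{25913}{31498} = - \frac{50413934061}{61279516490}$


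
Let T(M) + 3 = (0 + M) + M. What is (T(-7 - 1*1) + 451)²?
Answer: 186624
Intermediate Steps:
T(M) = -3 + 2*M (T(M) = -3 + ((0 + M) + M) = -3 + (M + M) = -3 + 2*M)
(T(-7 - 1*1) + 451)² = ((-3 + 2*(-7 - 1*1)) + 451)² = ((-3 + 2*(-7 - 1)) + 451)² = ((-3 + 2*(-8)) + 451)² = ((-3 - 16) + 451)² = (-19 + 451)² = 432² = 186624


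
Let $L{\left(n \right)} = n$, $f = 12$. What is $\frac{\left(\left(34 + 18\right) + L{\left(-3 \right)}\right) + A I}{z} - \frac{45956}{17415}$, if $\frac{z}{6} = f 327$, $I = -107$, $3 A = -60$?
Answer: $- \frac{38661727}{15185880} \approx -2.5459$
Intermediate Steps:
$A = -20$ ($A = \frac{1}{3} \left(-60\right) = -20$)
$z = 23544$ ($z = 6 \cdot 12 \cdot 327 = 6 \cdot 3924 = 23544$)
$\frac{\left(\left(34 + 18\right) + L{\left(-3 \right)}\right) + A I}{z} - \frac{45956}{17415} = \frac{\left(\left(34 + 18\right) - 3\right) - -2140}{23544} - \frac{45956}{17415} = \left(\left(52 - 3\right) + 2140\right) \frac{1}{23544} - \frac{45956}{17415} = \left(49 + 2140\right) \frac{1}{23544} - \frac{45956}{17415} = 2189 \cdot \frac{1}{23544} - \frac{45956}{17415} = \frac{2189}{23544} - \frac{45956}{17415} = - \frac{38661727}{15185880}$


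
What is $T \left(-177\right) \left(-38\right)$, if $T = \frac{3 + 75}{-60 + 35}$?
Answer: $- \frac{524628}{25} \approx -20985.0$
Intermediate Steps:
$T = - \frac{78}{25}$ ($T = \frac{78}{-25} = 78 \left(- \frac{1}{25}\right) = - \frac{78}{25} \approx -3.12$)
$T \left(-177\right) \left(-38\right) = \left(- \frac{78}{25}\right) \left(-177\right) \left(-38\right) = \frac{13806}{25} \left(-38\right) = - \frac{524628}{25}$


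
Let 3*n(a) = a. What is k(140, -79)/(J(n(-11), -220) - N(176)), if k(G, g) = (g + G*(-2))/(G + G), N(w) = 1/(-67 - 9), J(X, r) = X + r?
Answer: 20463/3569510 ≈ 0.0057327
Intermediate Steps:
n(a) = a/3
N(w) = -1/76 (N(w) = 1/(-76) = -1/76)
k(G, g) = (g - 2*G)/(2*G) (k(G, g) = (g - 2*G)/((2*G)) = (g - 2*G)*(1/(2*G)) = (g - 2*G)/(2*G))
k(140, -79)/(J(n(-11), -220) - N(176)) = (((½)*(-79) - 1*140)/140)/(((⅓)*(-11) - 220) - 1*(-1/76)) = ((-79/2 - 140)/140)/((-11/3 - 220) + 1/76) = ((1/140)*(-359/2))/(-671/3 + 1/76) = -359/(280*(-50993/228)) = -359/280*(-228/50993) = 20463/3569510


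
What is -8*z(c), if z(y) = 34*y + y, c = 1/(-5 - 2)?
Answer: 40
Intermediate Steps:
c = -⅐ (c = 1/(-7) = -⅐ ≈ -0.14286)
z(y) = 35*y
-8*z(c) = -280*(-1)/7 = -8*(-5) = 40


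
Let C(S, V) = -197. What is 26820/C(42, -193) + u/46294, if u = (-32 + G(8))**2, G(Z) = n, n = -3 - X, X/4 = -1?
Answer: -1241415763/9119918 ≈ -136.12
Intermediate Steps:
X = -4 (X = 4*(-1) = -4)
n = 1 (n = -3 - 1*(-4) = -3 + 4 = 1)
G(Z) = 1
u = 961 (u = (-32 + 1)**2 = (-31)**2 = 961)
26820/C(42, -193) + u/46294 = 26820/(-197) + 961/46294 = 26820*(-1/197) + 961*(1/46294) = -26820/197 + 961/46294 = -1241415763/9119918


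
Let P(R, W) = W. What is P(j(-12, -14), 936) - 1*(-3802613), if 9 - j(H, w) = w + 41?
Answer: 3803549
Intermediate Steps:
j(H, w) = -32 - w (j(H, w) = 9 - (w + 41) = 9 - (41 + w) = 9 + (-41 - w) = -32 - w)
P(j(-12, -14), 936) - 1*(-3802613) = 936 - 1*(-3802613) = 936 + 3802613 = 3803549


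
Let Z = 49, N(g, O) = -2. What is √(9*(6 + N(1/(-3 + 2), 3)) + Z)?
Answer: √85 ≈ 9.2195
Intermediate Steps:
√(9*(6 + N(1/(-3 + 2), 3)) + Z) = √(9*(6 - 2) + 49) = √(9*4 + 49) = √(36 + 49) = √85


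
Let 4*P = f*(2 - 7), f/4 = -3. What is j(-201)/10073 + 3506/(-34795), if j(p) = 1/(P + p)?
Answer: -6568799263/65191146510 ≈ -0.10076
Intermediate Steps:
f = -12 (f = 4*(-3) = -12)
P = 15 (P = (-12*(2 - 7))/4 = (-12*(-5))/4 = (1/4)*60 = 15)
j(p) = 1/(15 + p)
j(-201)/10073 + 3506/(-34795) = 1/((15 - 201)*10073) + 3506/(-34795) = (1/10073)/(-186) + 3506*(-1/34795) = -1/186*1/10073 - 3506/34795 = -1/1873578 - 3506/34795 = -6568799263/65191146510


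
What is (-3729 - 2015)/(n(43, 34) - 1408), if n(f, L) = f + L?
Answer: 5744/1331 ≈ 4.3156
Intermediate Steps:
n(f, L) = L + f
(-3729 - 2015)/(n(43, 34) - 1408) = (-3729 - 2015)/((34 + 43) - 1408) = -5744/(77 - 1408) = -5744/(-1331) = -5744*(-1/1331) = 5744/1331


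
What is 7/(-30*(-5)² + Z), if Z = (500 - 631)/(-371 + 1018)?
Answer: -4529/485381 ≈ -0.0093308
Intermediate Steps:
Z = -131/647 ≈ -0.20247
7/(-30*(-5)² + Z) = 7/(-30*(-5)² - 131/647) = 7/(-30*25 - 131/647) = 7/(-750 - 131/647) = 7/(-485381/647) = -647/485381*7 = -4529/485381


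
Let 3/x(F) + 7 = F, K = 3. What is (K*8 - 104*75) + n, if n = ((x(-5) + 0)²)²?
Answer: -1990655/256 ≈ -7776.0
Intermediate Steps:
x(F) = 3/(-7 + F)
n = 1/256 (n = ((3/(-7 - 5) + 0)²)² = ((3/(-12) + 0)²)² = ((3*(-1/12) + 0)²)² = ((-¼ + 0)²)² = ((-¼)²)² = (1/16)² = 1/256 ≈ 0.0039063)
(K*8 - 104*75) + n = (3*8 - 104*75) + 1/256 = (24 - 7800) + 1/256 = -7776 + 1/256 = -1990655/256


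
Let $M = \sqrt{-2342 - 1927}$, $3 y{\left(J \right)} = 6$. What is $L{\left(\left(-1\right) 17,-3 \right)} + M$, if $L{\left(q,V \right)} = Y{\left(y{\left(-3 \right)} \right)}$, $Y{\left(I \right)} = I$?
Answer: $2 + i \sqrt{4269} \approx 2.0 + 65.338 i$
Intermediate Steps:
$y{\left(J \right)} = 2$ ($y{\left(J \right)} = \frac{1}{3} \cdot 6 = 2$)
$L{\left(q,V \right)} = 2$
$M = i \sqrt{4269}$ ($M = \sqrt{-4269} = i \sqrt{4269} \approx 65.338 i$)
$L{\left(\left(-1\right) 17,-3 \right)} + M = 2 + i \sqrt{4269}$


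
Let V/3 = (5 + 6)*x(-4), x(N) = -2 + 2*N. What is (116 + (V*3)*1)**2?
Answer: 763876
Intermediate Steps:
V = -330 (V = 3*((5 + 6)*(-2 + 2*(-4))) = 3*(11*(-2 - 8)) = 3*(11*(-10)) = 3*(-110) = -330)
(116 + (V*3)*1)**2 = (116 - 330*3*1)**2 = (116 - 990*1)**2 = (116 - 990)**2 = (-874)**2 = 763876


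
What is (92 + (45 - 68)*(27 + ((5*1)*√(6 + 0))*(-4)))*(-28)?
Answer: 14812 - 12880*√6 ≈ -16737.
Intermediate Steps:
(92 + (45 - 68)*(27 + ((5*1)*√(6 + 0))*(-4)))*(-28) = (92 - 23*(27 + (5*√6)*(-4)))*(-28) = (92 - 23*(27 - 20*√6))*(-28) = (92 + (-621 + 460*√6))*(-28) = (-529 + 460*√6)*(-28) = 14812 - 12880*√6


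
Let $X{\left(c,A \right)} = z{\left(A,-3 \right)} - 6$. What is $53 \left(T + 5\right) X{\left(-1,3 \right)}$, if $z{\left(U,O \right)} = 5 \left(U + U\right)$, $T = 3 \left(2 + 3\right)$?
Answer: $25440$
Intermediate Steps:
$T = 15$ ($T = 3 \cdot 5 = 15$)
$z{\left(U,O \right)} = 10 U$ ($z{\left(U,O \right)} = 5 \cdot 2 U = 10 U$)
$X{\left(c,A \right)} = -6 + 10 A$ ($X{\left(c,A \right)} = 10 A - 6 = -6 + 10 A$)
$53 \left(T + 5\right) X{\left(-1,3 \right)} = 53 \left(15 + 5\right) \left(-6 + 10 \cdot 3\right) = 53 \cdot 20 \left(-6 + 30\right) = 53 \cdot 20 \cdot 24 = 53 \cdot 480 = 25440$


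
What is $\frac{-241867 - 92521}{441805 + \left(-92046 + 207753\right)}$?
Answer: $- \frac{83597}{139378} \approx -0.59979$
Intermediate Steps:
$\frac{-241867 - 92521}{441805 + \left(-92046 + 207753\right)} = - \frac{334388}{441805 + 115707} = - \frac{334388}{557512} = \left(-334388\right) \frac{1}{557512} = - \frac{83597}{139378}$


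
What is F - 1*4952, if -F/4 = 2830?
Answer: -16272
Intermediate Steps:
F = -11320 (F = -4*2830 = -11320)
F - 1*4952 = -11320 - 1*4952 = -11320 - 4952 = -16272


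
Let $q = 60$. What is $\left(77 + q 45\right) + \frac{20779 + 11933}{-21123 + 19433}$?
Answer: $\frac{2330209}{845} \approx 2757.6$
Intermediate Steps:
$\left(77 + q 45\right) + \frac{20779 + 11933}{-21123 + 19433} = \left(77 + 60 \cdot 45\right) + \frac{20779 + 11933}{-21123 + 19433} = \left(77 + 2700\right) + \frac{32712}{-1690} = 2777 + 32712 \left(- \frac{1}{1690}\right) = 2777 - \frac{16356}{845} = \frac{2330209}{845}$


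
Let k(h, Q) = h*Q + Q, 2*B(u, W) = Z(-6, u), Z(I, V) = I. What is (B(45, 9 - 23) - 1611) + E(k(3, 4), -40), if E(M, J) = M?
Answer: -1598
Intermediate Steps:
B(u, W) = -3 (B(u, W) = (½)*(-6) = -3)
k(h, Q) = Q + Q*h (k(h, Q) = Q*h + Q = Q + Q*h)
(B(45, 9 - 23) - 1611) + E(k(3, 4), -40) = (-3 - 1611) + 4*(1 + 3) = -1614 + 4*4 = -1614 + 16 = -1598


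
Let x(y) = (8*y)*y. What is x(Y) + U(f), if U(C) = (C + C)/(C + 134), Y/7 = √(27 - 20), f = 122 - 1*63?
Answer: 529710/193 ≈ 2744.6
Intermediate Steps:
f = 59 (f = 122 - 63 = 59)
Y = 7*√7 (Y = 7*√(27 - 20) = 7*√7 ≈ 18.520)
x(y) = 8*y²
U(C) = 2*C/(134 + C) (U(C) = (2*C)/(134 + C) = 2*C/(134 + C))
x(Y) + U(f) = 8*(7*√7)² + 2*59/(134 + 59) = 8*343 + 2*59/193 = 2744 + 2*59*(1/193) = 2744 + 118/193 = 529710/193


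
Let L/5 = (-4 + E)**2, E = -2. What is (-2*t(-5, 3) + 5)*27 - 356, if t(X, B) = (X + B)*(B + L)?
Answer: 19543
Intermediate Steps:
L = 180 (L = 5*(-4 - 2)**2 = 5*(-6)**2 = 5*36 = 180)
t(X, B) = (180 + B)*(B + X) (t(X, B) = (X + B)*(B + 180) = (B + X)*(180 + B) = (180 + B)*(B + X))
(-2*t(-5, 3) + 5)*27 - 356 = (-2*(3**2 + 180*3 + 180*(-5) + 3*(-5)) + 5)*27 - 356 = (-2*(9 + 540 - 900 - 15) + 5)*27 - 356 = (-2*(-366) + 5)*27 - 356 = (732 + 5)*27 - 356 = 737*27 - 356 = 19899 - 356 = 19543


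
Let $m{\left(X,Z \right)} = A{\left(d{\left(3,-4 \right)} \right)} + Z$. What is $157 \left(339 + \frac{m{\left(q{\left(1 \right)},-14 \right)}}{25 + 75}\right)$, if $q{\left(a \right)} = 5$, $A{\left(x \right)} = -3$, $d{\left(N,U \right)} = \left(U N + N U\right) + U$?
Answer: $\frac{5319631}{100} \approx 53196.0$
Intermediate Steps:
$d{\left(N,U \right)} = U + 2 N U$ ($d{\left(N,U \right)} = \left(N U + N U\right) + U = 2 N U + U = U + 2 N U$)
$m{\left(X,Z \right)} = -3 + Z$
$157 \left(339 + \frac{m{\left(q{\left(1 \right)},-14 \right)}}{25 + 75}\right) = 157 \left(339 + \frac{-3 - 14}{25 + 75}\right) = 157 \left(339 - \frac{17}{100}\right) = 157 \cdot \frac{33883}{100} = \frac{5319631}{100}$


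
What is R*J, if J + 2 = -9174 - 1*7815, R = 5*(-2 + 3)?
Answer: -84955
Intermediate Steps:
R = 5 (R = 5*1 = 5)
J = -16991 (J = -2 + (-9174 - 1*7815) = -2 + (-9174 - 7815) = -2 - 16989 = -16991)
R*J = 5*(-16991) = -84955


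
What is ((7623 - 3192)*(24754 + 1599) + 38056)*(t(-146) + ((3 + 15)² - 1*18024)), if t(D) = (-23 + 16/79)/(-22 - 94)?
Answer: -18946406569190801/9164 ≈ -2.0675e+12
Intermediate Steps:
t(D) = 1801/9164 (t(D) = (-23 + 16*(1/79))/(-116) = (-23 + 16/79)*(-1/116) = -1801/79*(-1/116) = 1801/9164)
((7623 - 3192)*(24754 + 1599) + 38056)*(t(-146) + ((3 + 15)² - 1*18024)) = ((7623 - 3192)*(24754 + 1599) + 38056)*(1801/9164 + ((3 + 15)² - 1*18024)) = (4431*26353 + 38056)*(1801/9164 + (18² - 18024)) = (116770143 + 38056)*(1801/9164 + (324 - 18024)) = 116808199*(1801/9164 - 17700) = 116808199*(-162200999/9164) = -18946406569190801/9164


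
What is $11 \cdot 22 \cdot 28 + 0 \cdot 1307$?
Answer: $6776$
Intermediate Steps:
$11 \cdot 22 \cdot 28 + 0 \cdot 1307 = 242 \cdot 28 + 0 = 6776 + 0 = 6776$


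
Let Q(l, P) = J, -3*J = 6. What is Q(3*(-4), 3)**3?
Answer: -8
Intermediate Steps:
J = -2 (J = -1/3*6 = -2)
Q(l, P) = -2
Q(3*(-4), 3)**3 = (-2)**3 = -8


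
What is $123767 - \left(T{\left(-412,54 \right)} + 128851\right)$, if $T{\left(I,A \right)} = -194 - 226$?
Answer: $-4664$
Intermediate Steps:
$T{\left(I,A \right)} = -420$ ($T{\left(I,A \right)} = -194 - 226 = -420$)
$123767 - \left(T{\left(-412,54 \right)} + 128851\right) = 123767 - \left(-420 + 128851\right) = 123767 - 128431 = -4664$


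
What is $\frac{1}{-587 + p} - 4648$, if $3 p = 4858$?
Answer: $- \frac{14394853}{3097} \approx -4648.0$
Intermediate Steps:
$p = \frac{4858}{3}$ ($p = \frac{1}{3} \cdot 4858 = \frac{4858}{3} \approx 1619.3$)
$\frac{1}{-587 + p} - 4648 = \frac{1}{-587 + \frac{4858}{3}} - 4648 = \frac{1}{\frac{3097}{3}} - 4648 = \frac{3}{3097} - 4648 = - \frac{14394853}{3097}$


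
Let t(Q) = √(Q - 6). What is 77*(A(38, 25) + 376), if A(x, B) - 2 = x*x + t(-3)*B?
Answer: 140294 + 5775*I ≈ 1.4029e+5 + 5775.0*I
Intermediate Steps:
t(Q) = √(-6 + Q)
A(x, B) = 2 + x² + 3*I*B (A(x, B) = 2 + (x*x + √(-6 - 3)*B) = 2 + (x² + √(-9)*B) = 2 + (x² + (3*I)*B) = 2 + (x² + 3*I*B) = 2 + x² + 3*I*B)
77*(A(38, 25) + 376) = 77*((2 + 38² + 3*I*25) + 376) = 77*((2 + 1444 + 75*I) + 376) = 77*((1446 + 75*I) + 376) = 77*(1822 + 75*I) = 140294 + 5775*I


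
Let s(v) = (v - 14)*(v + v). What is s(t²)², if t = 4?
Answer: 4096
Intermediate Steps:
s(v) = 2*v*(-14 + v) (s(v) = (-14 + v)*(2*v) = 2*v*(-14 + v))
s(t²)² = (2*4²*(-14 + 4²))² = (2*16*(-14 + 16))² = (2*16*2)² = 64² = 4096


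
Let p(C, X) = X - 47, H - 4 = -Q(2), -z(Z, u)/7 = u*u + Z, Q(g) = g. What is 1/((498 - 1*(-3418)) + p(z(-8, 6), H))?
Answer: 1/3871 ≈ 0.00025833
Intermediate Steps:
z(Z, u) = -7*Z - 7*u² (z(Z, u) = -7*(u*u + Z) = -7*(u² + Z) = -7*(Z + u²) = -7*Z - 7*u²)
H = 2 (H = 4 - 1*2 = 4 - 2 = 2)
p(C, X) = -47 + X
1/((498 - 1*(-3418)) + p(z(-8, 6), H)) = 1/((498 - 1*(-3418)) + (-47 + 2)) = 1/((498 + 3418) - 45) = 1/(3916 - 45) = 1/3871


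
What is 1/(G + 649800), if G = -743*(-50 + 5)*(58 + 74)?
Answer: 1/5063220 ≈ 1.9750e-7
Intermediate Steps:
G = 4413420 (G = -(-33435)*132 = -743*(-5940) = 4413420)
1/(G + 649800) = 1/(4413420 + 649800) = 1/5063220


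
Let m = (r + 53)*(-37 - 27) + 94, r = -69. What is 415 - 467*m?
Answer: -521691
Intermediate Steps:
m = 1118 (m = (-69 + 53)*(-37 - 27) + 94 = -16*(-64) + 94 = 1024 + 94 = 1118)
415 - 467*m = 415 - 467*1118 = 415 - 522106 = -521691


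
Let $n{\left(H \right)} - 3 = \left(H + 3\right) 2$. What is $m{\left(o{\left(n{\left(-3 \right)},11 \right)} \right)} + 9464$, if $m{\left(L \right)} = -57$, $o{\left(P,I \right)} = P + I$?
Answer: $9407$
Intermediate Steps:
$n{\left(H \right)} = 9 + 2 H$ ($n{\left(H \right)} = 3 + \left(H + 3\right) 2 = 3 + \left(3 + H\right) 2 = 3 + \left(6 + 2 H\right) = 9 + 2 H$)
$o{\left(P,I \right)} = I + P$
$m{\left(o{\left(n{\left(-3 \right)},11 \right)} \right)} + 9464 = -57 + 9464 = 9407$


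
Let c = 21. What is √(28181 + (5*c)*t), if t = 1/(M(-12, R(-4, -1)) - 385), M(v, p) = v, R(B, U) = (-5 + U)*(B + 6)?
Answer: 2*√1110384386/397 ≈ 167.87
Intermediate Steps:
R(B, U) = (-5 + U)*(6 + B)
t = -1/397 (t = 1/(-12 - 385) = 1/(-397) = -1/397 ≈ -0.0025189)
√(28181 + (5*c)*t) = √(28181 + (5*21)*(-1/397)) = √(28181 + 105*(-1/397)) = √(28181 - 105/397) = √(11187752/397) = 2*√1110384386/397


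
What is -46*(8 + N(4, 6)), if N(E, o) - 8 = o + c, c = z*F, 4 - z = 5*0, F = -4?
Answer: -276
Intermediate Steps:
z = 4 (z = 4 - 5*0 = 4 - 1*0 = 4 + 0 = 4)
c = -16 (c = 4*(-4) = -16)
N(E, o) = -8 + o (N(E, o) = 8 + (o - 16) = 8 + (-16 + o) = -8 + o)
-46*(8 + N(4, 6)) = -46*(8 + (-8 + 6)) = -46*(8 - 2) = -46*6 = -276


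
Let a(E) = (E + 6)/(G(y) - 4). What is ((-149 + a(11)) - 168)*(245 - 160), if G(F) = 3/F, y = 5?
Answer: -27370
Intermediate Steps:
a(E) = -30/17 - 5*E/17 (a(E) = (E + 6)/(3/5 - 4) = (6 + E)/(3*(1/5) - 4) = (6 + E)/(3/5 - 4) = (6 + E)/(-17/5) = (6 + E)*(-5/17) = -30/17 - 5*E/17)
((-149 + a(11)) - 168)*(245 - 160) = ((-149 + (-30/17 - 5/17*11)) - 168)*(245 - 160) = ((-149 + (-30/17 - 55/17)) - 168)*85 = ((-149 - 5) - 168)*85 = (-154 - 168)*85 = -322*85 = -27370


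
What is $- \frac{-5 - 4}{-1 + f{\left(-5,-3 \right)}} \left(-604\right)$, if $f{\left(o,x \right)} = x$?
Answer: $1359$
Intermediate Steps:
$- \frac{-5 - 4}{-1 + f{\left(-5,-3 \right)}} \left(-604\right) = - \frac{-5 - 4}{-1 - 3} \left(-604\right) = - \frac{-9}{-4} \left(-604\right) = - \frac{\left(-9\right) \left(-1\right)}{4} \left(-604\right) = \left(-1\right) \frac{9}{4} \left(-604\right) = \left(- \frac{9}{4}\right) \left(-604\right) = 1359$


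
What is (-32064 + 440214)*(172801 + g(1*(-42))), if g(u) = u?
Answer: 70511585850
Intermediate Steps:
(-32064 + 440214)*(172801 + g(1*(-42))) = (-32064 + 440214)*(172801 + 1*(-42)) = 408150*(172801 - 42) = 408150*172759 = 70511585850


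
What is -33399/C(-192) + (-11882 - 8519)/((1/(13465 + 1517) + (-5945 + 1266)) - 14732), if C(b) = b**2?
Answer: 172716619761/1191180701696 ≈ 0.14500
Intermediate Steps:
-33399/C(-192) + (-11882 - 8519)/((1/(13465 + 1517) + (-5945 + 1266)) - 14732) = -33399/((-192)**2) + (-11882 - 8519)/((1/(13465 + 1517) + (-5945 + 1266)) - 14732) = -33399/36864 - 20401/((1/14982 - 4679) - 14732) = -33399*1/36864 - 20401/((1/14982 - 4679) - 14732) = -3711/4096 - 20401/(-70100777/14982 - 14732) = -3711/4096 - 20401/(-290815601/14982) = -3711/4096 - 20401*(-14982/290815601) = -3711/4096 + 305647782/290815601 = 172716619761/1191180701696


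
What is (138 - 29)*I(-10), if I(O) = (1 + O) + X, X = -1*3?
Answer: -1308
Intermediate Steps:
X = -3
I(O) = -2 + O (I(O) = (1 + O) - 3 = -2 + O)
(138 - 29)*I(-10) = (138 - 29)*(-2 - 10) = 109*(-12) = -1308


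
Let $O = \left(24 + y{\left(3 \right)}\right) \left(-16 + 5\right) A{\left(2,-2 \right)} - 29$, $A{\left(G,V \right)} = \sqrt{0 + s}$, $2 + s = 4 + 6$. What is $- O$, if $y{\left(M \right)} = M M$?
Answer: $29 + 726 \sqrt{2} \approx 1055.7$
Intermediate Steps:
$y{\left(M \right)} = M^{2}$
$s = 8$ ($s = -2 + \left(4 + 6\right) = -2 + 10 = 8$)
$A{\left(G,V \right)} = 2 \sqrt{2}$ ($A{\left(G,V \right)} = \sqrt{0 + 8} = \sqrt{8} = 2 \sqrt{2}$)
$O = -29 - 726 \sqrt{2}$ ($O = \left(24 + 3^{2}\right) \left(-16 + 5\right) 2 \sqrt{2} - 29 = \left(24 + 9\right) \left(-11\right) 2 \sqrt{2} - 29 = 33 \left(-11\right) 2 \sqrt{2} - 29 = - 363 \cdot 2 \sqrt{2} - 29 = - 726 \sqrt{2} - 29 = -29 - 726 \sqrt{2} \approx -1055.7$)
$- O = - (-29 - 726 \sqrt{2}) = 29 + 726 \sqrt{2}$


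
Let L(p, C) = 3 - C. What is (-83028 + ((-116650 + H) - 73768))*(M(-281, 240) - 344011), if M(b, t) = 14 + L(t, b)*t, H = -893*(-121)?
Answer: 45621508941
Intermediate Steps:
H = 108053
M(b, t) = 14 + t*(3 - b) (M(b, t) = 14 + (3 - b)*t = 14 + t*(3 - b))
(-83028 + ((-116650 + H) - 73768))*(M(-281, 240) - 344011) = (-83028 + ((-116650 + 108053) - 73768))*((14 - 1*240*(-3 - 281)) - 344011) = (-83028 + (-8597 - 73768))*((14 - 1*240*(-284)) - 344011) = (-83028 - 82365)*((14 + 68160) - 344011) = -165393*(68174 - 344011) = -165393*(-275837) = 45621508941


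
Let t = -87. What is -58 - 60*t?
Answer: 5162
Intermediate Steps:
-58 - 60*t = -58 - 60*(-87) = -58 + 5220 = 5162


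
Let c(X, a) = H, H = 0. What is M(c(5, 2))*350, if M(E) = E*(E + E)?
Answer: 0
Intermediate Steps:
c(X, a) = 0
M(E) = 2*E² (M(E) = E*(2*E) = 2*E²)
M(c(5, 2))*350 = (2*0²)*350 = (2*0)*350 = 0*350 = 0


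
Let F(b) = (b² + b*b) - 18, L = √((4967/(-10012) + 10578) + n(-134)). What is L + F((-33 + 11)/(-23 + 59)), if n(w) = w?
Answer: -2795/162 + √261714583583/5006 ≈ 84.940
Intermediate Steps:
L = √261714583583/5006 (L = √((4967/(-10012) + 10578) - 134) = √((4967*(-1/10012) + 10578) - 134) = √((-4967/10012 + 10578) - 134) = √(105901969/10012 - 134) = √(104560361/10012) = √261714583583/5006 ≈ 102.19)
F(b) = -18 + 2*b² (F(b) = (b² + b²) - 18 = 2*b² - 18 = -18 + 2*b²)
L + F((-33 + 11)/(-23 + 59)) = √261714583583/5006 + (-18 + 2*((-33 + 11)/(-23 + 59))²) = √261714583583/5006 + (-18 + 2*(-22/36)²) = √261714583583/5006 + (-18 + 2*(-22*1/36)²) = √261714583583/5006 + (-18 + 2*(-11/18)²) = √261714583583/5006 + (-18 + 2*(121/324)) = √261714583583/5006 + (-18 + 121/162) = √261714583583/5006 - 2795/162 = -2795/162 + √261714583583/5006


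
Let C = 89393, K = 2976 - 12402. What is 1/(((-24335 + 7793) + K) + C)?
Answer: 1/63425 ≈ 1.5767e-5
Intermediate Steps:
K = -9426
1/(((-24335 + 7793) + K) + C) = 1/(((-24335 + 7793) - 9426) + 89393) = 1/((-16542 - 9426) + 89393) = 1/(-25968 + 89393) = 1/63425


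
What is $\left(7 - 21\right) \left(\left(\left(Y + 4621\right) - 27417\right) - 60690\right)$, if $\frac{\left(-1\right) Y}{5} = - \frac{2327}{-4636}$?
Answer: $\frac{2709369117}{2318} \approx 1.1688 \cdot 10^{6}$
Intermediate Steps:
$Y = - \frac{11635}{4636}$ ($Y = - 5 \left(- \frac{2327}{-4636}\right) = - 5 \left(\left(-2327\right) \left(- \frac{1}{4636}\right)\right) = \left(-5\right) \frac{2327}{4636} = - \frac{11635}{4636} \approx -2.5097$)
$\left(7 - 21\right) \left(\left(\left(Y + 4621\right) - 27417\right) - 60690\right) = \left(7 - 21\right) \left(\left(\left(- \frac{11635}{4636} + 4621\right) - 27417\right) - 60690\right) = - 14 \left(\left(\frac{21411321}{4636} - 27417\right) - 60690\right) = - 14 \left(- \frac{105693891}{4636} - 60690\right) = \left(-14\right) \left(- \frac{387052731}{4636}\right) = \frac{2709369117}{2318}$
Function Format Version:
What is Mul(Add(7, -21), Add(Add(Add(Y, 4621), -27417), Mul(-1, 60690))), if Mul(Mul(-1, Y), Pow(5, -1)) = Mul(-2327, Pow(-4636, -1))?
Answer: Rational(2709369117, 2318) ≈ 1.1688e+6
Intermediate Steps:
Y = Rational(-11635, 4636) (Y = Mul(-5, Mul(-2327, Pow(-4636, -1))) = Mul(-5, Mul(-2327, Rational(-1, 4636))) = Mul(-5, Rational(2327, 4636)) = Rational(-11635, 4636) ≈ -2.5097)
Mul(Add(7, -21), Add(Add(Add(Y, 4621), -27417), Mul(-1, 60690))) = Mul(Add(7, -21), Add(Add(Add(Rational(-11635, 4636), 4621), -27417), Mul(-1, 60690))) = Mul(-14, Add(Add(Rational(21411321, 4636), -27417), -60690)) = Mul(-14, Add(Rational(-105693891, 4636), -60690)) = Mul(-14, Rational(-387052731, 4636)) = Rational(2709369117, 2318)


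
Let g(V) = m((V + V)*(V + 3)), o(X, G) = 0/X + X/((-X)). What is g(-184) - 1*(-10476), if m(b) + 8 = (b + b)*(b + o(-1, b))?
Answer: 8873128580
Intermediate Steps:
o(X, G) = -1 (o(X, G) = 0 + X*(-1/X) = 0 - 1 = -1)
m(b) = -8 + 2*b*(-1 + b) (m(b) = -8 + (b + b)*(b - 1) = -8 + (2*b)*(-1 + b) = -8 + 2*b*(-1 + b))
g(V) = -8 - 4*V*(3 + V) + 8*V²*(3 + V)² (g(V) = -8 - 2*(V + V)*(V + 3) + 2*((V + V)*(V + 3))² = -8 - 2*2*V*(3 + V) + 2*((2*V)*(3 + V))² = -8 - 4*V*(3 + V) + 2*(2*V*(3 + V))² = -8 - 4*V*(3 + V) + 2*(4*V²*(3 + V)²) = -8 - 4*V*(3 + V) + 8*V²*(3 + V)²)
g(-184) - 1*(-10476) = (-8 - 4*(-184)*(3 - 184) + 8*(-184)²*(3 - 184)²) - 1*(-10476) = (-8 - 4*(-184)*(-181) + 8*33856*(-181)²) + 10476 = (-8 - 133216 + 8*33856*32761) + 10476 = (-8 - 133216 + 8873251328) + 10476 = 8873118104 + 10476 = 8873128580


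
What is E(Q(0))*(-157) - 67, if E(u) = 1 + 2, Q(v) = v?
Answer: -538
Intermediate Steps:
E(u) = 3
E(Q(0))*(-157) - 67 = 3*(-157) - 67 = -471 - 67 = -538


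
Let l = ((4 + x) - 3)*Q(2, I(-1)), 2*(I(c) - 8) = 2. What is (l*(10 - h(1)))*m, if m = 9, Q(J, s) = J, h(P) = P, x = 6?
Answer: 1134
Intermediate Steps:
I(c) = 9 (I(c) = 8 + (½)*2 = 8 + 1 = 9)
l = 14 (l = ((4 + 6) - 3)*2 = (10 - 3)*2 = 7*2 = 14)
(l*(10 - h(1)))*m = (14*(10 - 1*1))*9 = (14*(10 - 1))*9 = (14*9)*9 = 126*9 = 1134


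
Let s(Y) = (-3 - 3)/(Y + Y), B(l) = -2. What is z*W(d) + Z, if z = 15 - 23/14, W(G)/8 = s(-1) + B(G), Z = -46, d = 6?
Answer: 426/7 ≈ 60.857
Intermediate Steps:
s(Y) = -3/Y (s(Y) = -6*1/(2*Y) = -3/Y)
W(G) = 8 (W(G) = 8*(-3/(-1) - 2) = 8*(-3*(-1) - 2) = 8*(3 - 2) = 8*1 = 8)
z = 187/14 (z = 15 - 23/14 = 187/14 ≈ 13.357)
z*W(d) + Z = (187/14)*8 - 46 = 748/7 - 46 = 426/7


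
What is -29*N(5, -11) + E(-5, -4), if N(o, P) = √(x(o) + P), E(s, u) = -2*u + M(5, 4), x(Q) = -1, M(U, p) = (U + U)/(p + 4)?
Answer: 37/4 - 58*I*√3 ≈ 9.25 - 100.46*I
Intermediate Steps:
M(U, p) = 2*U/(4 + p) (M(U, p) = (2*U)/(4 + p) = 2*U/(4 + p))
E(s, u) = 5/4 - 2*u (E(s, u) = -2*u + 2*5/(4 + 4) = -2*u + 2*5/8 = -2*u + 2*5*(⅛) = -2*u + 5/4 = 5/4 - 2*u)
N(o, P) = √(-1 + P)
-29*N(5, -11) + E(-5, -4) = -29*√(-1 - 11) + (5/4 - 2*(-4)) = -58*I*√3 + (5/4 + 8) = -58*I*√3 + 37/4 = 37/4 - 58*I*√3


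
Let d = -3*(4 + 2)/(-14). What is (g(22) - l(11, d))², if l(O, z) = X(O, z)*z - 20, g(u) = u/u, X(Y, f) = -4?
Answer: 33489/49 ≈ 683.45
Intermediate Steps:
g(u) = 1
d = 9/7 (d = -3*6*(-1/14) = -18*(-1/14) = 9/7 ≈ 1.2857)
l(O, z) = -20 - 4*z (l(O, z) = -4*z - 20 = -20 - 4*z)
(g(22) - l(11, d))² = (1 - (-20 - 4*9/7))² = (1 - (-20 - 36/7))² = (1 - 1*(-176/7))² = (1 + 176/7)² = (183/7)² = 33489/49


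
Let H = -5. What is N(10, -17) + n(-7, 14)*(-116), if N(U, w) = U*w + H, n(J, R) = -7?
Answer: 637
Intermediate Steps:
N(U, w) = -5 + U*w (N(U, w) = U*w - 5 = -5 + U*w)
N(10, -17) + n(-7, 14)*(-116) = (-5 + 10*(-17)) - 7*(-116) = (-5 - 170) + 812 = -175 + 812 = 637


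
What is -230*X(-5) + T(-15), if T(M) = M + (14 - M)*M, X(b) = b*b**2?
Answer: 28300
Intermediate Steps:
X(b) = b**3
T(M) = M + M*(14 - M)
-230*X(-5) + T(-15) = -230*(-5)**3 - 15*(15 - 1*(-15)) = -230*(-125) - 15*(15 + 15) = 28750 - 15*30 = 28750 - 450 = 28300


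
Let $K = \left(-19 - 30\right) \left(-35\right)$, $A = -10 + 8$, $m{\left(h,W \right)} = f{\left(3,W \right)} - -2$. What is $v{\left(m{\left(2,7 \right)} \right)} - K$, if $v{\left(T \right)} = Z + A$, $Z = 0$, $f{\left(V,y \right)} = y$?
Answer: $-1717$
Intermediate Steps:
$m{\left(h,W \right)} = 2 + W$ ($m{\left(h,W \right)} = W - -2 = W + 2 = 2 + W$)
$A = -2$
$v{\left(T \right)} = -2$ ($v{\left(T \right)} = 0 - 2 = -2$)
$K = 1715$ ($K = \left(-49\right) \left(-35\right) = 1715$)
$v{\left(m{\left(2,7 \right)} \right)} - K = -2 - 1715 = -1717$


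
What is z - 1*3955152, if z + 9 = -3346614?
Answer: -7301775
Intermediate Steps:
z = -3346623 (z = -9 - 3346614 = -3346623)
z - 1*3955152 = -3346623 - 1*3955152 = -3346623 - 3955152 = -7301775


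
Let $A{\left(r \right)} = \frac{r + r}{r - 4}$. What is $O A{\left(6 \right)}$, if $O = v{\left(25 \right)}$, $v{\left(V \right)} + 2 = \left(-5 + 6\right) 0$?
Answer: $-12$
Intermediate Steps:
$v{\left(V \right)} = -2$ ($v{\left(V \right)} = -2 + \left(-5 + 6\right) 0 = -2 + 1 \cdot 0 = -2 + 0 = -2$)
$A{\left(r \right)} = \frac{2 r}{-4 + r}$
$O = -2$
$O A{\left(6 \right)} = - 2 \cdot 2 \cdot 6 \frac{1}{-4 + 6} = - 2 \cdot 2 \cdot 6 \cdot \frac{1}{2} = \left(-2\right) 6 = -12$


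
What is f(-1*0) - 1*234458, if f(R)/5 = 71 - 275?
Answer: -235478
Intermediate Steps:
f(R) = -1020 (f(R) = 5*(71 - 275) = 5*(-204) = -1020)
f(-1*0) - 1*234458 = -1020 - 1*234458 = -1020 - 234458 = -235478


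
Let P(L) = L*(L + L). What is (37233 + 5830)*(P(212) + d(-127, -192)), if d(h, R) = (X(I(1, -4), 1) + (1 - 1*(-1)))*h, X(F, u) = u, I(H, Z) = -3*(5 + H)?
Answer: 3854439941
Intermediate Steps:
I(H, Z) = -15 - 3*H
P(L) = 2*L² (P(L) = L*(2*L) = 2*L²)
d(h, R) = 3*h (d(h, R) = (1 + (1 - 1*(-1)))*h = (1 + (1 + 1))*h = (1 + 2)*h = 3*h)
(37233 + 5830)*(P(212) + d(-127, -192)) = (37233 + 5830)*(2*212² + 3*(-127)) = 43063*(2*44944 - 381) = 43063*(89888 - 381) = 43063*89507 = 3854439941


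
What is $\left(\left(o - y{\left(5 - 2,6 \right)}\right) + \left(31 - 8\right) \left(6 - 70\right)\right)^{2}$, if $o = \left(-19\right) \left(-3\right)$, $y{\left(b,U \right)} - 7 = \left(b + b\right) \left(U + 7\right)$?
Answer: $2250000$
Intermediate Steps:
$y{\left(b,U \right)} = 7 + 2 b \left(7 + U\right)$ ($y{\left(b,U \right)} = 7 + \left(b + b\right) \left(U + 7\right) = 7 + 2 b \left(7 + U\right)$)
$o = 57$
$\left(\left(o - y{\left(5 - 2,6 \right)}\right) + \left(31 - 8\right) \left(6 - 70\right)\right)^{2} = \left(\left(57 - \left(7 + 14 \left(5 - 2\right) + 2 \cdot 6 \left(5 - 2\right)\right)\right) + \left(31 - 8\right) \left(6 - 70\right)\right)^{2} = \left(\left(57 - \left(7 + 14 \cdot 3 + 2 \cdot 6 \cdot 3\right)\right) + 23 \left(-64\right)\right)^{2} = \left(\left(57 - \left(7 + 42 + 36\right)\right) - 1472\right)^{2} = \left(\left(57 - 85\right) - 1472\right)^{2} = \left(-28 - 1472\right)^{2} = \left(-1500\right)^{2} = 2250000$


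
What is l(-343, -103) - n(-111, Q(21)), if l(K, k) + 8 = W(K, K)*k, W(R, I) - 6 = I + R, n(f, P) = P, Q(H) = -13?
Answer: 70045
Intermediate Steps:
W(R, I) = 6 + I + R (W(R, I) = 6 + (I + R) = 6 + I + R)
l(K, k) = -8 + k*(6 + 2*K) (l(K, k) = -8 + (6 + K + K)*k = -8 + (6 + 2*K)*k = -8 + k*(6 + 2*K))
l(-343, -103) - n(-111, Q(21)) = (-8 + 2*(-103)*(3 - 343)) - 1*(-13) = (-8 + 2*(-103)*(-340)) + 13 = (-8 + 70040) + 13 = 70032 + 13 = 70045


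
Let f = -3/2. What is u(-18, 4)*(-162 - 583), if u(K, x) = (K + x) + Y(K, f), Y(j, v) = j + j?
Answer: 37250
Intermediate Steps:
f = -3/2 (f = -3*1/2 = -3/2 ≈ -1.5000)
Y(j, v) = 2*j
u(K, x) = x + 3*K (u(K, x) = (K + x) + 2*K = x + 3*K)
u(-18, 4)*(-162 - 583) = (4 + 3*(-18))*(-162 - 583) = (4 - 54)*(-745) = -50*(-745) = 37250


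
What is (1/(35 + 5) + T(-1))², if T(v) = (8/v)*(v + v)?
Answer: 410881/1600 ≈ 256.80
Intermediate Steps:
T(v) = 16 (T(v) = (8/v)*(2*v) = 16)
(1/(35 + 5) + T(-1))² = (1/(35 + 5) + 16)² = (1/40 + 16)² = (641/40)² = 410881/1600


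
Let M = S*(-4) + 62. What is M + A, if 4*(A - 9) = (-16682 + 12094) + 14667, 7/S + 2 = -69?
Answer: 735885/284 ≈ 2591.1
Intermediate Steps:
S = -7/71 (S = 7/(-2 - 69) = 7/(-71) = 7*(-1/71) = -7/71 ≈ -0.098592)
A = 10115/4 (A = 9 + ((-16682 + 12094) + 14667)/4 = 9 + (-4588 + 14667)/4 = 9 + (¼)*10079 = 9 + 10079/4 = 10115/4 ≈ 2528.8)
M = 4430/71 (M = -7/71*(-4) + 62 = 28/71 + 62 = 4430/71 ≈ 62.394)
M + A = 4430/71 + 10115/4 = 735885/284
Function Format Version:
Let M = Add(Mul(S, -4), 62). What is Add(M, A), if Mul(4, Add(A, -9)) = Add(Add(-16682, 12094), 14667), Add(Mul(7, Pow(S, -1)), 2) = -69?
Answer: Rational(735885, 284) ≈ 2591.1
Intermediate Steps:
S = Rational(-7, 71) (S = Mul(7, Pow(Add(-2, -69), -1)) = Mul(7, Pow(-71, -1)) = Mul(7, Rational(-1, 71)) = Rational(-7, 71) ≈ -0.098592)
A = Rational(10115, 4) (A = Add(9, Mul(Rational(1, 4), Add(Add(-16682, 12094), 14667))) = Add(9, Mul(Rational(1, 4), Add(-4588, 14667))) = Add(9, Mul(Rational(1, 4), 10079)) = Add(9, Rational(10079, 4)) = Rational(10115, 4) ≈ 2528.8)
M = Rational(4430, 71) (M = Add(Mul(Rational(-7, 71), -4), 62) = Add(Rational(28, 71), 62) = Rational(4430, 71) ≈ 62.394)
Add(M, A) = Add(Rational(4430, 71), Rational(10115, 4)) = Rational(735885, 284)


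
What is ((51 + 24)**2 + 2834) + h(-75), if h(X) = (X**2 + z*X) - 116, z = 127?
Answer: 4443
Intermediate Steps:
h(X) = -116 + X**2 + 127*X (h(X) = (X**2 + 127*X) - 116 = -116 + X**2 + 127*X)
((51 + 24)**2 + 2834) + h(-75) = ((51 + 24)**2 + 2834) + (-116 + (-75)**2 + 127*(-75)) = (75**2 + 2834) + (-116 + 5625 - 9525) = (5625 + 2834) - 4016 = 8459 - 4016 = 4443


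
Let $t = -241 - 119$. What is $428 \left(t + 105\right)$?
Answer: $-109140$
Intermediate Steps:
$t = -360$
$428 \left(t + 105\right) = 428 \left(-360 + 105\right) = 428 \left(-255\right) = -109140$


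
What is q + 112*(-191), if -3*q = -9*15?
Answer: -21347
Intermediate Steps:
q = 45 (q = -(-3)*15 = -⅓*(-135) = 45)
q + 112*(-191) = 45 + 112*(-191) = 45 - 21392 = -21347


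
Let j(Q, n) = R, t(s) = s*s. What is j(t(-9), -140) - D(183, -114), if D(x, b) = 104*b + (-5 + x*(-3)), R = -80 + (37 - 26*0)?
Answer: 12367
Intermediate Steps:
t(s) = s²
R = -43 (R = -80 + (37 + 0) = -80 + 37 = -43)
j(Q, n) = -43
D(x, b) = -5 - 3*x + 104*b (D(x, b) = 104*b + (-5 - 3*x) = -5 - 3*x + 104*b)
j(t(-9), -140) - D(183, -114) = -43 - (-5 - 3*183 + 104*(-114)) = -43 - (-5 - 549 - 11856) = -43 - 1*(-12410) = -43 + 12410 = 12367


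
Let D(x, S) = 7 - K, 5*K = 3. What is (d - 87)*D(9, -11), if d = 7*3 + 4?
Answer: -1984/5 ≈ -396.80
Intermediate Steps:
K = ⅗ (K = (⅕)*3 = ⅗ ≈ 0.60000)
d = 25 (d = 21 + 4 = 25)
D(x, S) = 32/5 (D(x, S) = 7 - 1*⅗ = 7 - ⅗ = 32/5)
(d - 87)*D(9, -11) = (25 - 87)*(32/5) = -62*32/5 = -1984/5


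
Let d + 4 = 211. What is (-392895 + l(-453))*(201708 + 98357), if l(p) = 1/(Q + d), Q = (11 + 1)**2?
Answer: -41380807099360/351 ≈ -1.1789e+11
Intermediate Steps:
d = 207 (d = -4 + 211 = 207)
Q = 144 (Q = 12**2 = 144)
l(p) = 1/351 (l(p) = 1/(144 + 207) = 1/351)
(-392895 + l(-453))*(201708 + 98357) = (-392895 + 1/351)*(201708 + 98357) = -137906144/351*300065 = -41380807099360/351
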